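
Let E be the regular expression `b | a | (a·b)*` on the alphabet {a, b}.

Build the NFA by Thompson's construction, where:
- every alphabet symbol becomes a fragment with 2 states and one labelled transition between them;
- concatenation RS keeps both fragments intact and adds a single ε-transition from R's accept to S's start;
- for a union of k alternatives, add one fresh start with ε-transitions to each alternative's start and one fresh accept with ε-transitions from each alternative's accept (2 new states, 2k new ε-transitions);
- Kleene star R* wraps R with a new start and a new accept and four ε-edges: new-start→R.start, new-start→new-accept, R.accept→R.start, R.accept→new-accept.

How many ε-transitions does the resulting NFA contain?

11

Bottom-up over the parse tree:
Each of the 4 symbol leaves contributes 0 ε-transitions.
  a·b — 1 ε-transition
  (a·b)* — 5 ε-transitions
  b | a | (a·b)* — 11 ε-transitions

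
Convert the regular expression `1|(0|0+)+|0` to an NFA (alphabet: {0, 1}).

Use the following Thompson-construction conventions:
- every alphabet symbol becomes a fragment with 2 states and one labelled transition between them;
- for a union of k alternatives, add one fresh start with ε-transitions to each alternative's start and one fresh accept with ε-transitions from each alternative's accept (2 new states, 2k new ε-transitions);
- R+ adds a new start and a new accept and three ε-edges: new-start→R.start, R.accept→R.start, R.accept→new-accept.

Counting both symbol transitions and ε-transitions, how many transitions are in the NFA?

Building bottom-up:
Each of the 4 symbol leaves contributes 1 transition (1 symbol, 0 ε).
  0+ : 4 transitions (1 symbol, 3 ε)
  0|0+ : 9 transitions (2 symbol, 7 ε)
  (0|0+)+ : 12 transitions (2 symbol, 10 ε)
  1|(0|0+)+|0 : 20 transitions (4 symbol, 16 ε)

20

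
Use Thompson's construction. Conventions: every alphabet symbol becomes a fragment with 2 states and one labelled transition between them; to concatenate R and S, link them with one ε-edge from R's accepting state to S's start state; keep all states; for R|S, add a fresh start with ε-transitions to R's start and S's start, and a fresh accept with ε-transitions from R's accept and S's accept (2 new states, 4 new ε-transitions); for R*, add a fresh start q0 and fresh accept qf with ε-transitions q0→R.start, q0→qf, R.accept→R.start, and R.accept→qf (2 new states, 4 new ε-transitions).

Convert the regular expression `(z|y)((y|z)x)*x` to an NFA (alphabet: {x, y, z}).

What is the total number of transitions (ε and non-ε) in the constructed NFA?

21

Recursing over subexpressions:
Each of the 6 symbol leaves contributes 1 transition (1 symbol, 0 ε).
  z|y → 6 transitions (2 symbol, 4 ε)
  y|z → 6 transitions (2 symbol, 4 ε)
  (y|z)x → 8 transitions (3 symbol, 5 ε)
  ((y|z)x)* → 12 transitions (3 symbol, 9 ε)
  (z|y)((y|z)x)*x → 21 transitions (6 symbol, 15 ε)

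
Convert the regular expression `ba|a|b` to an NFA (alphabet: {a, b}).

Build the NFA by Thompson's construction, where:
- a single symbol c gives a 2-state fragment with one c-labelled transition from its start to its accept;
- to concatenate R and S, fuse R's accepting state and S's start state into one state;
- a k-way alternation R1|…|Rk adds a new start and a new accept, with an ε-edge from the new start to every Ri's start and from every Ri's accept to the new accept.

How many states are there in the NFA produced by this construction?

9

Per subexpression:
Each of the 4 symbol leaves contributes a 2-state fragment.
  ba → 3 states
  ba|a|b → 9 states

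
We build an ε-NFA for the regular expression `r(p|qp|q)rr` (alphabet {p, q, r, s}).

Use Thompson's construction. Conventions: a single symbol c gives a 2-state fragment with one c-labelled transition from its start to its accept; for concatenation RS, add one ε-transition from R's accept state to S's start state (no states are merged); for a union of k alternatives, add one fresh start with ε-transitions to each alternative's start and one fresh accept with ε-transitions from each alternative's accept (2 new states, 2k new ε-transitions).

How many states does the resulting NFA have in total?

16

Bottom-up over the parse tree:
Each of the 7 symbol leaves contributes a 2-state fragment.
  qp = 4 states
  p|qp|q = 10 states
  r(p|qp|q)rr = 16 states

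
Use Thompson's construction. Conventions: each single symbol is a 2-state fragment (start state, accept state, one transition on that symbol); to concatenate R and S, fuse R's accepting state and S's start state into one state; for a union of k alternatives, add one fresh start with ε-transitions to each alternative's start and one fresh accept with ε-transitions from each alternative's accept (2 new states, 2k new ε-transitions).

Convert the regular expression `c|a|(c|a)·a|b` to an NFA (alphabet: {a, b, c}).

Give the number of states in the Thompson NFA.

Bottom-up over the parse tree:
Each of the 6 symbol leaves contributes a 2-state fragment.
  c|a : 6 states
  (c|a)·a : 7 states
  c|a|(c|a)·a|b : 15 states

15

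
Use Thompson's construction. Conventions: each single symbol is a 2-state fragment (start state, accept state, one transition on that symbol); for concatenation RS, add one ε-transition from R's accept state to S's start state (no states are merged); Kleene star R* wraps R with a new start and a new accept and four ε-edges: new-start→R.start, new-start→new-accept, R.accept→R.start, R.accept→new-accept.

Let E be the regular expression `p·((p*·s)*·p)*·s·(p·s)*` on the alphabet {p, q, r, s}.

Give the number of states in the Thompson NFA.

22

Bottom-up over the parse tree:
Each of the 7 symbol leaves contributes a 2-state fragment.
  p* : 4 states
  p*·s : 6 states
  (p*·s)* : 8 states
  (p*·s)*·p : 10 states
  ((p*·s)*·p)* : 12 states
  p·s : 4 states
  (p·s)* : 6 states
  p·((p*·s)*·p)*·s·(p·s)* : 22 states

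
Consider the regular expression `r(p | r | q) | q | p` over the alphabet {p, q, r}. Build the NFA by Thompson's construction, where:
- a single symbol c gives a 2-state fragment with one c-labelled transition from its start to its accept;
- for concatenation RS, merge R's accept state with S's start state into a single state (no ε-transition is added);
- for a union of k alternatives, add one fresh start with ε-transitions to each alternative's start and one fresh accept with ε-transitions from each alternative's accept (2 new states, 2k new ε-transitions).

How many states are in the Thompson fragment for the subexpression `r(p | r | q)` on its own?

9

Fragment for `r(p | r | q)`:
Each of the 4 symbol leaves contributes a 2-state fragment.
  p | r | q → 8 states
  r(p | r | q) → 9 states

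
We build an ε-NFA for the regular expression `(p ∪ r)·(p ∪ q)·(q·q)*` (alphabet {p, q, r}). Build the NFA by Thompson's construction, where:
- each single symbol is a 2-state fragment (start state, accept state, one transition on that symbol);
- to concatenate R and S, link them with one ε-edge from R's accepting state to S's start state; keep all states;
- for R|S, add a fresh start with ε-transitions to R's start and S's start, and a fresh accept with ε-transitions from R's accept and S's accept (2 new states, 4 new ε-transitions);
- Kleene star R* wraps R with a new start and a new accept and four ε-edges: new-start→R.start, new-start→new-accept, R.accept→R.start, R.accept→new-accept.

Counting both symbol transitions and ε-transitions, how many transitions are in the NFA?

21

Bottom-up over the parse tree:
Each of the 6 symbol leaves contributes 1 transition (1 symbol, 0 ε).
  p ∪ r : 6 transitions (2 symbol, 4 ε)
  p ∪ q : 6 transitions (2 symbol, 4 ε)
  q·q : 3 transitions (2 symbol, 1 ε)
  (q·q)* : 7 transitions (2 symbol, 5 ε)
  (p ∪ r)·(p ∪ q)·(q·q)* : 21 transitions (6 symbol, 15 ε)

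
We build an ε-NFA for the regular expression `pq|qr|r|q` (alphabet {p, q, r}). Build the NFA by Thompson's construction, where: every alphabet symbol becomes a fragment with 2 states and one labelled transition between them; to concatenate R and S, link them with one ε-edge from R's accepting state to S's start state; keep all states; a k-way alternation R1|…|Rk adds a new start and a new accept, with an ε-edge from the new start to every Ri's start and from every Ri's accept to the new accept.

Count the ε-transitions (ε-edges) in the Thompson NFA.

10

Bottom-up over the parse tree:
Each of the 6 symbol leaves contributes 0 ε-transitions.
  pq → 1 ε-transition
  qr → 1 ε-transition
  pq|qr|r|q → 10 ε-transitions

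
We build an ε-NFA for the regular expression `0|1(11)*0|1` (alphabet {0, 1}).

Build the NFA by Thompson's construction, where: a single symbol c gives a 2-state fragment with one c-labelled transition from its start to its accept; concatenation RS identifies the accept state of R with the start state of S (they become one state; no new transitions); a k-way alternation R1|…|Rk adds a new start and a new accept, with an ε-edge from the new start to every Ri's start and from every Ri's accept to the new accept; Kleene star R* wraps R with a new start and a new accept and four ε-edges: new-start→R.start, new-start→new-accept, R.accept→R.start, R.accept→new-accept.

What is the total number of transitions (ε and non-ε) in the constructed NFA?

16

Bottom-up over the parse tree:
Each of the 6 symbol leaves contributes 1 transition (1 symbol, 0 ε).
  11 = 2 transitions (2 symbol, 0 ε)
  (11)* = 6 transitions (2 symbol, 4 ε)
  1(11)*0 = 8 transitions (4 symbol, 4 ε)
  0|1(11)*0|1 = 16 transitions (6 symbol, 10 ε)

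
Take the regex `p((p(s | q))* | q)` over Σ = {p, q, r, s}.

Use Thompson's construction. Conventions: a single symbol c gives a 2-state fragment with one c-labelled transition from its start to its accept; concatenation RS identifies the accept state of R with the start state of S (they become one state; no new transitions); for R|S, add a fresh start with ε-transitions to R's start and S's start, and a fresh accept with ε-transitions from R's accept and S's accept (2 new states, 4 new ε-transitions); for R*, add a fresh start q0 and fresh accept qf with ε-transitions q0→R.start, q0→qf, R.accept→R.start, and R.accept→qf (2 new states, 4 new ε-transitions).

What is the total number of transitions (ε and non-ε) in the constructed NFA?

17

Per subexpression:
Each of the 5 symbol leaves contributes 1 transition (1 symbol, 0 ε).
  s | q — 6 transitions (2 symbol, 4 ε)
  p(s | q) — 7 transitions (3 symbol, 4 ε)
  (p(s | q))* — 11 transitions (3 symbol, 8 ε)
  (p(s | q))* | q — 16 transitions (4 symbol, 12 ε)
  p((p(s | q))* | q) — 17 transitions (5 symbol, 12 ε)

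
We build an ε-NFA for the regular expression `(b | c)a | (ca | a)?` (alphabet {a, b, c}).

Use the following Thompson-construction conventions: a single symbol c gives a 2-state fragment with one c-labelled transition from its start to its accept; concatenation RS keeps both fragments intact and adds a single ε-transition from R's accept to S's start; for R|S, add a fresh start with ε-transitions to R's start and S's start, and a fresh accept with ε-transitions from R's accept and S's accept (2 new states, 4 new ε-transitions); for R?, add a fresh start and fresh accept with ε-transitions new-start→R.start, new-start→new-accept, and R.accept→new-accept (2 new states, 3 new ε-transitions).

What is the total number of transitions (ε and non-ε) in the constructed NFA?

23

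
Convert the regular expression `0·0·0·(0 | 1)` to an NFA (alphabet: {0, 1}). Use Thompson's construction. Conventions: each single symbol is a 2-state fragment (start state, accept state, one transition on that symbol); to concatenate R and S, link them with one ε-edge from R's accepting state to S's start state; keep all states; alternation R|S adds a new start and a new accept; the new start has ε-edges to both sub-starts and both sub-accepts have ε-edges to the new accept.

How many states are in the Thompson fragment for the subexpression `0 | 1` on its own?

Fragment for `0 | 1`:
Each of the 2 symbol leaves contributes a 2-state fragment.
  0 | 1 : 6 states

6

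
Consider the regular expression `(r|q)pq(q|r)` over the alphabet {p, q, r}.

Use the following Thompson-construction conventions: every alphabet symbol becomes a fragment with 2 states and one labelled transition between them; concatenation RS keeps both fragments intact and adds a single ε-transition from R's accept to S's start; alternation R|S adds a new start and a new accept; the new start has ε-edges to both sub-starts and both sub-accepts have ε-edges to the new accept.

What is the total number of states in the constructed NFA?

16

Building bottom-up:
Each of the 6 symbol leaves contributes a 2-state fragment.
  r|q — 6 states
  q|r — 6 states
  (r|q)pq(q|r) — 16 states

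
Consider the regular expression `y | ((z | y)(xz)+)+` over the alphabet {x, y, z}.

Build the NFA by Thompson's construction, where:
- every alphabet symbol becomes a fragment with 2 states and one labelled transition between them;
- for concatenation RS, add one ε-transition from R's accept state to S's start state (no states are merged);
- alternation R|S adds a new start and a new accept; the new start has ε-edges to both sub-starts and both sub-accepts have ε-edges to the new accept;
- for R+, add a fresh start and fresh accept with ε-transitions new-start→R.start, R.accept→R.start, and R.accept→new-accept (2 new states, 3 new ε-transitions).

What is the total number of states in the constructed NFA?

18

By structural recursion:
Each of the 5 symbol leaves contributes a 2-state fragment.
  z | y — 6 states
  xz — 4 states
  (xz)+ — 6 states
  (z | y)(xz)+ — 12 states
  ((z | y)(xz)+)+ — 14 states
  y | ((z | y)(xz)+)+ — 18 states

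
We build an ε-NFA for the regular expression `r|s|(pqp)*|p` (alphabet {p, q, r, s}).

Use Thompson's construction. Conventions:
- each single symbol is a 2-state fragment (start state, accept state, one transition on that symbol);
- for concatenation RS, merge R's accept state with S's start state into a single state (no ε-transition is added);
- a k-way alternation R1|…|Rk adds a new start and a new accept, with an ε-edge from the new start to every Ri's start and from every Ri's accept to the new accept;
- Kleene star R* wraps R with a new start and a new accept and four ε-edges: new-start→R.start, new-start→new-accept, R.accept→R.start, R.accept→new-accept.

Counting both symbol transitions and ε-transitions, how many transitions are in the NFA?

Building bottom-up:
Each of the 6 symbol leaves contributes 1 transition (1 symbol, 0 ε).
  pqp — 3 transitions (3 symbol, 0 ε)
  (pqp)* — 7 transitions (3 symbol, 4 ε)
  r|s|(pqp)*|p — 18 transitions (6 symbol, 12 ε)

18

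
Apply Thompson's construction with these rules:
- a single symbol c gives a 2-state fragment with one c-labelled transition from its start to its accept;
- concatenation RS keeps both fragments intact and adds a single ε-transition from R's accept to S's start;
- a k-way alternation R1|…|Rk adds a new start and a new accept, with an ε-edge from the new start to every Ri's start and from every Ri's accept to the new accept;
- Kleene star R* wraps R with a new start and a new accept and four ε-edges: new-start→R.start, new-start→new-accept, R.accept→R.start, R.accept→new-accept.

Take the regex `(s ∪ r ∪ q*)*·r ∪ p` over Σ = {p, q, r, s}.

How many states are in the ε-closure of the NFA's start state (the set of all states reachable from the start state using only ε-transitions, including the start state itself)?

Compute the ε-closure size of each fragment's start state recursively; a symbol fragment's start has no outgoing ε-edge, so its closure is just itself (size 1).
  q* : new start has ε-edges to the inner start and to the new accept, so |ε-closure| = 2 + 1 = 3
  s ∪ r ∪ q* : |ε-closure| = 1 (new start) + (1 + 1 + 3) + 1 (new accept, since some branch ε-reaches its own accept) = 7
  (s ∪ r ∪ q*)* : the star's fresh start ε-reaches both the body's start and the fresh accept: |ε-closure| = 2 + 7 = 9
  (s ∪ r ∪ q*)*·r : the left operand accepts ε, so the closure extends into the next operand (via the concat ε-link); |ε-closure| = 9 + 1 = 10
  (s ∪ r ∪ q*)*·r ∪ p : |ε-closure| = 1 + 10 + 1 = 12 (the new accept is not ε-reachable since no branch accepts ε)

12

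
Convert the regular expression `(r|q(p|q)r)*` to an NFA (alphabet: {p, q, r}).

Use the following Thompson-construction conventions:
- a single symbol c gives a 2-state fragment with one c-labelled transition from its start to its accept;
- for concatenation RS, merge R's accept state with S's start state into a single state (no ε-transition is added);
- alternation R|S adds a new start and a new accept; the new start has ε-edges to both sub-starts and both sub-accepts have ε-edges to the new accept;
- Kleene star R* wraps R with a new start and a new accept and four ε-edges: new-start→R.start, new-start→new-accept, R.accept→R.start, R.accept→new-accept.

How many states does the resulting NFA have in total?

14

By structural recursion:
Each of the 5 symbol leaves contributes a 2-state fragment.
  p|q = 6 states
  q(p|q)r = 8 states
  r|q(p|q)r = 12 states
  (r|q(p|q)r)* = 14 states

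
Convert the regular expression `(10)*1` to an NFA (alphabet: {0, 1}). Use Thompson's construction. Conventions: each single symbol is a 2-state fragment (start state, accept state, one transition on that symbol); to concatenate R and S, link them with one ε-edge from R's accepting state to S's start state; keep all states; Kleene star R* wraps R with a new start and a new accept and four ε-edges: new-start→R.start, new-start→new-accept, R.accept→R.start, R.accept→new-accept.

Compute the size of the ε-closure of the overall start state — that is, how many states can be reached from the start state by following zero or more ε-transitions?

4

Compute the ε-closure size of each fragment's start state recursively; a symbol fragment's start has no outgoing ε-edge, so its closure is just itself (size 1).
  10 : |closure| equals the left operand's closure size = 1 (its accept is not ε-reachable, so the closure stops there)
  (10)* : |closure| = 1 (new start) + 1 (body) + 1 (new accept) = 3
  (10)*1 : |closure| = 3 + 1 = 4 (closure spills across the concat boundary because the left factor accepts ε)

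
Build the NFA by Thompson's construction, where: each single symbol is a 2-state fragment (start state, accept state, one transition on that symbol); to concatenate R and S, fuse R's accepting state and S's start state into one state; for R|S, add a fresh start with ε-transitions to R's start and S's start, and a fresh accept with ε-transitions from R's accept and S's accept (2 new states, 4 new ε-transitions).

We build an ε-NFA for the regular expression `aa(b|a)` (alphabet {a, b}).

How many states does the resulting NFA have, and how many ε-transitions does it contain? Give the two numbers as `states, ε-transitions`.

8, 4

Bottom-up over the parse tree:
Each of the 4 symbol leaves contributes 2 states and 0 ε-transitions.
  b|a — 6 states, 4 ε-transitions
  aa(b|a) — 8 states, 4 ε-transitions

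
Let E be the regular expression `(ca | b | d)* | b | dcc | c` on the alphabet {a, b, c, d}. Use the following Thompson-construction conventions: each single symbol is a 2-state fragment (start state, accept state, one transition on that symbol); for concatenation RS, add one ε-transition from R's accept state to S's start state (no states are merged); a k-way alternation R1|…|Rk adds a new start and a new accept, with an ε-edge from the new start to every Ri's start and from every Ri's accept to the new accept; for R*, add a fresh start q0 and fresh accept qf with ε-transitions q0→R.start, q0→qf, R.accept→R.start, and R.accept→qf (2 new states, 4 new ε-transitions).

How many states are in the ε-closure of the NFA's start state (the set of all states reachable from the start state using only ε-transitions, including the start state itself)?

11

Compute the ε-closure size of each fragment's start state recursively; a symbol fragment's start has no outgoing ε-edge, so its closure is just itself (size 1).
  ca : same as the first factor's closure: |ε-closure| = 1
  ca | b | d : |ε-closure| = 1 + 1 + 1 + 1 = 4 (the new accept is not ε-reachable since no branch accepts ε)
  (ca | b | d)* : the star's fresh start ε-reaches both the body's start and the fresh accept: |ε-closure| = 2 + 4 = 6
  dcc : same as the first factor's closure: |ε-closure| = 1
  (ca | b | d)* | b | dcc | c : |ε-closure| = 1 (new start) + (6 + 1 + 1 + 1) + 1 (new accept, since some branch ε-reaches its own accept) = 11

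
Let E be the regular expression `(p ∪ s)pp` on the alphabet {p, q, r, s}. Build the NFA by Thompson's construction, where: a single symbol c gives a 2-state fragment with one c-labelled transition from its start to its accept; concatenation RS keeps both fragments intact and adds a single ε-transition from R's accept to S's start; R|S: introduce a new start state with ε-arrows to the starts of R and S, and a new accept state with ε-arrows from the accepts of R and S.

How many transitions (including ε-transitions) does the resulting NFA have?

10

Bottom-up over the parse tree:
Each of the 4 symbol leaves contributes 1 transition (1 symbol, 0 ε).
  p ∪ s : 6 transitions (2 symbol, 4 ε)
  (p ∪ s)pp : 10 transitions (4 symbol, 6 ε)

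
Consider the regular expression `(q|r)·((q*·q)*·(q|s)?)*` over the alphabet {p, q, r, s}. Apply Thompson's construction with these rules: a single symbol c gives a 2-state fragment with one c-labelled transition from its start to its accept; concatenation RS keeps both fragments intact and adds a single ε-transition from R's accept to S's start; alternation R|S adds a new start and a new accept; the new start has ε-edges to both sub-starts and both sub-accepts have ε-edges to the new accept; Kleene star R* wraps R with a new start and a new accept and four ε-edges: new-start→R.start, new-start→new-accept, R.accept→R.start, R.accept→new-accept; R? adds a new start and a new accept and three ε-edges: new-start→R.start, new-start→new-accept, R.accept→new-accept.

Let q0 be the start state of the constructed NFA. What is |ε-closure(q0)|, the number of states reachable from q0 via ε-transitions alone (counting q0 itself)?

Compute the ε-closure size of each fragment's start state recursively; a symbol fragment's start has no outgoing ε-edge, so its closure is just itself (size 1).
  q|r : new start ε-reaches every alternative's start; none of them accept ε, so the new accept is not reached: C = 1 + 1 + 1 = 3
  q* : new start has ε-edges to the inner start and to the new accept, so C = 2 + 1 = 3
  q*·q : C = 3 + 1 = 4 (closure spills across the concat boundary because the left factor accepts ε)
  (q*·q)* : C = 1 (new start) + 4 (body) + 1 (new accept) = 6
  q|s : C = 1 + 1 + 1 = 3 (the new accept is not ε-reachable since no branch accepts ε)
  (q|s)? : new start has ε-edges to the inner start and to the new accept, so C = 2 + 3 = 5
  (q*·q)*·(q|s)? : C = 6 + 5 = 11 (closure spills across the concat boundary because the left factor accepts ε)
  ((q*·q)*·(q|s)?)* : C = 1 (new start) + 11 (body) + 1 (new accept) = 13
  (q|r)·((q*·q)*·(q|s)?)* : same as the first factor's closure: C = 3

3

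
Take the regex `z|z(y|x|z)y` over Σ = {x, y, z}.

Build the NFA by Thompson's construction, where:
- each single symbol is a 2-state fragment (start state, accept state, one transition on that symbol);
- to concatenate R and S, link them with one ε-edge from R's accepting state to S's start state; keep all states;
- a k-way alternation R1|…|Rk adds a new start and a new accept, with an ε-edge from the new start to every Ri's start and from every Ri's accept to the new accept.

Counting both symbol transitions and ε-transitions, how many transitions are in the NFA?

18

Per subexpression:
Each of the 6 symbol leaves contributes 1 transition (1 symbol, 0 ε).
  y|x|z — 9 transitions (3 symbol, 6 ε)
  z(y|x|z)y — 13 transitions (5 symbol, 8 ε)
  z|z(y|x|z)y — 18 transitions (6 symbol, 12 ε)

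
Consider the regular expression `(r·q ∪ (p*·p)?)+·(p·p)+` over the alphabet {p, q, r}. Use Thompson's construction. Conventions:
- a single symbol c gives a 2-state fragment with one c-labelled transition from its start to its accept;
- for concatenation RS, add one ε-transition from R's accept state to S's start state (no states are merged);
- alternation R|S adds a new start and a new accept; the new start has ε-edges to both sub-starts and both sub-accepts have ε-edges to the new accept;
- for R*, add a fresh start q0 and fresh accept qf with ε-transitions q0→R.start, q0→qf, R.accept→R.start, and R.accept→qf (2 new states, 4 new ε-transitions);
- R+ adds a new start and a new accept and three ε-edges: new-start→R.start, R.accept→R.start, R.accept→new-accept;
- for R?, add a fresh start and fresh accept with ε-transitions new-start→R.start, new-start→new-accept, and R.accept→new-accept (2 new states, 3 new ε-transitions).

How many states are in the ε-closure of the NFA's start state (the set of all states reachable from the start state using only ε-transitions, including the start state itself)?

Work bottom-up. For each fragment F, track |ε-closure(F.start)| and whether F's accept lies in that closure (i.e. whether F accepts ε). A single-symbol fragment has closure size 1 and does not accept ε.
  r·q : same as the first factor's closure: |closure| = 1
  p* : the star's fresh start ε-reaches both the body's start and the fresh accept: |closure| = 2 + 1 = 3
  p*·p : the left operand accepts ε, so the closure extends into the next operand (via the concat ε-link); |closure| = 3 + 1 = 4
  (p*·p)? : new start has ε-edges to the inner start and to the new accept, so |closure| = 2 + 4 = 6
  r·q ∪ (p*·p)? : new start ε-reaches every alternative's start; at least one alternative accepts ε, so the union's new accept is reached too: |closure| = 1 + 1 + 6 + 1 = 9
  (r·q ∪ (p*·p)?)+ : |closure| = 1 + 9 + 1 (new accept, reached because the body accepts ε) = 11
  p·p : same as the first factor's closure: |closure| = 1
  (p·p)+ : new start ε-reaches only the body's start; the new accept needs a symbol first: |closure| = 1 + 1 = 2
  (r·q ∪ (p*·p)?)+·(p·p)+ : the left operand accepts ε, so the closure extends into the next operand (via the concat ε-link); |closure| = 11 + 2 = 13

13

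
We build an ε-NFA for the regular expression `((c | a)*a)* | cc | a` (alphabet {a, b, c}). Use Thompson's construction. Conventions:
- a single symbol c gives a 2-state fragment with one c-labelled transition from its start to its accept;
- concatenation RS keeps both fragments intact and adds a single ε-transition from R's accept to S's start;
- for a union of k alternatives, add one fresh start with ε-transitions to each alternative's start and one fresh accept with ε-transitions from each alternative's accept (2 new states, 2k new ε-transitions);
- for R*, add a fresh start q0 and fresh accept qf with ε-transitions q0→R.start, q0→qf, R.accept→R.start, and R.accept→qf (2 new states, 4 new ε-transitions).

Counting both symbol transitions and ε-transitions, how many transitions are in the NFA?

26

Building bottom-up:
Each of the 6 symbol leaves contributes 1 transition (1 symbol, 0 ε).
  c | a = 6 transitions (2 symbol, 4 ε)
  (c | a)* = 10 transitions (2 symbol, 8 ε)
  (c | a)*a = 12 transitions (3 symbol, 9 ε)
  ((c | a)*a)* = 16 transitions (3 symbol, 13 ε)
  cc = 3 transitions (2 symbol, 1 ε)
  ((c | a)*a)* | cc | a = 26 transitions (6 symbol, 20 ε)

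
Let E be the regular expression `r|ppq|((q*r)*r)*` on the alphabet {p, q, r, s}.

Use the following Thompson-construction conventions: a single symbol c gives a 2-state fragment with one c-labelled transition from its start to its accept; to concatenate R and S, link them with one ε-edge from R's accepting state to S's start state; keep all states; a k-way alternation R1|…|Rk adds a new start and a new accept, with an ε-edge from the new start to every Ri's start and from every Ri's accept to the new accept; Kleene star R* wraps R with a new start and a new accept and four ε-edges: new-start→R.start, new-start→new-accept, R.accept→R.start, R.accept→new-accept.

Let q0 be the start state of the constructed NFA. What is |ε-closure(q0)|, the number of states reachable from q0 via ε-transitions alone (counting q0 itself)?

13

Let C(F) = |ε-closure(F.start)| within fragment F, and note whether F accepts ε. Symbol fragments have C = 1 and do not accept ε. Then:
  ppq : same as the first factor's closure: |closure| = 1
  q* : |closure| = 1 (new start) + 1 (body) + 1 (new accept) = 3
  q*r : the left operand accepts ε, so the closure extends into the next operand (via the concat ε-link); |closure| = 3 + 1 = 4
  (q*r)* : new start has ε-edges to the inner start and to the new accept, so |closure| = 2 + 4 = 6
  (q*r)*r : the left operand accepts ε, so the closure extends into the next operand (via the concat ε-link); |closure| = 6 + 1 = 7
  ((q*r)*r)* : the star's fresh start ε-reaches both the body's start and the fresh accept: |closure| = 2 + 7 = 9
  r|ppq|((q*r)*r)* : new start ε-reaches every alternative's start; at least one alternative accepts ε, so the union's new accept is reached too: |closure| = 1 + 1 + 1 + 9 + 1 = 13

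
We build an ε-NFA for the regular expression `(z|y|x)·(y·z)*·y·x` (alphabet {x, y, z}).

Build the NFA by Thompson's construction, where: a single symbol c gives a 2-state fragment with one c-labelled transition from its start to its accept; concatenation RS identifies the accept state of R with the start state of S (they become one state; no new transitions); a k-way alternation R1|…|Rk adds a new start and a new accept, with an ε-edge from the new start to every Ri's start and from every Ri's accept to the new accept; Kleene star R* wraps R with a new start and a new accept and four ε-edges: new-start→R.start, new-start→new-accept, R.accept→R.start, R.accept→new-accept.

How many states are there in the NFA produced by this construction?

Per subexpression:
Each of the 7 symbol leaves contributes a 2-state fragment.
  z|y|x = 8 states
  y·z = 3 states
  (y·z)* = 5 states
  (z|y|x)·(y·z)*·y·x = 14 states

14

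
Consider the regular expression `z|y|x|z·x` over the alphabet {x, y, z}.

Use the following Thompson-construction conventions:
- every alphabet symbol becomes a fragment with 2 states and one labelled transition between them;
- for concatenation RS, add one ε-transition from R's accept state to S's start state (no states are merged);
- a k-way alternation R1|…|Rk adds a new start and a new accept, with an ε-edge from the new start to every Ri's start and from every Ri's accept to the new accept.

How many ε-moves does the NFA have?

9

Recursing over subexpressions:
Each of the 5 symbol leaves contributes 0 ε-transitions.
  z·x : 1 ε-transition
  z|y|x|z·x : 9 ε-transitions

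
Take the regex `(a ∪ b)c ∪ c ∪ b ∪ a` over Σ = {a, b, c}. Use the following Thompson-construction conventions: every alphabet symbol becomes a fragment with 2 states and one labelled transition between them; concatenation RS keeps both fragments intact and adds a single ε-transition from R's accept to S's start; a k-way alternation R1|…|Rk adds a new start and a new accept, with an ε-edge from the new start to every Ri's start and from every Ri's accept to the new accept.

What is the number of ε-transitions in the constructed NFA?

13

Per subexpression:
Each of the 6 symbol leaves contributes 0 ε-transitions.
  a ∪ b : 4 ε-transitions
  (a ∪ b)c : 5 ε-transitions
  (a ∪ b)c ∪ c ∪ b ∪ a : 13 ε-transitions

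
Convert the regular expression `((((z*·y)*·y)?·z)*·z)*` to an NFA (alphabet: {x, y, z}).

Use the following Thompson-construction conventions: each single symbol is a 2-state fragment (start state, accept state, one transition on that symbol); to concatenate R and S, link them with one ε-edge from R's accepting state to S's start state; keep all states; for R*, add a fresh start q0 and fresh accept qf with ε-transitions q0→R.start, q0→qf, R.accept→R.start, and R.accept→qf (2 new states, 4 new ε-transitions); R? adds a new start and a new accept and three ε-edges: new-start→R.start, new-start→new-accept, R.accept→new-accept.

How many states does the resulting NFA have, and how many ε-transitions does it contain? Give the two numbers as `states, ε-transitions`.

20, 23

Per subexpression:
Each of the 5 symbol leaves contributes 2 states and 0 ε-transitions.
  z* — 4 states, 4 ε-transitions
  z*·y — 6 states, 5 ε-transitions
  (z*·y)* — 8 states, 9 ε-transitions
  (z*·y)*·y — 10 states, 10 ε-transitions
  ((z*·y)*·y)? — 12 states, 13 ε-transitions
  ((z*·y)*·y)?·z — 14 states, 14 ε-transitions
  (((z*·y)*·y)?·z)* — 16 states, 18 ε-transitions
  (((z*·y)*·y)?·z)*·z — 18 states, 19 ε-transitions
  ((((z*·y)*·y)?·z)*·z)* — 20 states, 23 ε-transitions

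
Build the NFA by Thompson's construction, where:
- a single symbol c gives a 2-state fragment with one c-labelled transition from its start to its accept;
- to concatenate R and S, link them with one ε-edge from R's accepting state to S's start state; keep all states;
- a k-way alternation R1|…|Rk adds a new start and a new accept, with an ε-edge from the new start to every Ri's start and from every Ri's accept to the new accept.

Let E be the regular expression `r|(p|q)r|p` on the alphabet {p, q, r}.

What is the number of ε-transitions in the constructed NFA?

11

Per subexpression:
Each of the 5 symbol leaves contributes 0 ε-transitions.
  p|q — 4 ε-transitions
  (p|q)r — 5 ε-transitions
  r|(p|q)r|p — 11 ε-transitions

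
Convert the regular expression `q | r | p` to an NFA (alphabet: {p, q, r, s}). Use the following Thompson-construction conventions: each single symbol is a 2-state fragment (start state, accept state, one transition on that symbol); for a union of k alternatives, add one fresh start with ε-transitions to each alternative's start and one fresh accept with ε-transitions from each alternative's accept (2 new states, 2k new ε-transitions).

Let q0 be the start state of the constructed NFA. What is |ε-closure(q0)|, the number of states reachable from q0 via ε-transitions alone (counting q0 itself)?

Let C(F) = |ε-closure(F.start)| within fragment F, and note whether F accepts ε. Symbol fragments have C = 1 and do not accept ε. Then:
  q | r | p : new start ε-reaches every alternative's start; none of them accept ε, so the new accept is not reached: C = 1 + 1 + 1 + 1 = 4

4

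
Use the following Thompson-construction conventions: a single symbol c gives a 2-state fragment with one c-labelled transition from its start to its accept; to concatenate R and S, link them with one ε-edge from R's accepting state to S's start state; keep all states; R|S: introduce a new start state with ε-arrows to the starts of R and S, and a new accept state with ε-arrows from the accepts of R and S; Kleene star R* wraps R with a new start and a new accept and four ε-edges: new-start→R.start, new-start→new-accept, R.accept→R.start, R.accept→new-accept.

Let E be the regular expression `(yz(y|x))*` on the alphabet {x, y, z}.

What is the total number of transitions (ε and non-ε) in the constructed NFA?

14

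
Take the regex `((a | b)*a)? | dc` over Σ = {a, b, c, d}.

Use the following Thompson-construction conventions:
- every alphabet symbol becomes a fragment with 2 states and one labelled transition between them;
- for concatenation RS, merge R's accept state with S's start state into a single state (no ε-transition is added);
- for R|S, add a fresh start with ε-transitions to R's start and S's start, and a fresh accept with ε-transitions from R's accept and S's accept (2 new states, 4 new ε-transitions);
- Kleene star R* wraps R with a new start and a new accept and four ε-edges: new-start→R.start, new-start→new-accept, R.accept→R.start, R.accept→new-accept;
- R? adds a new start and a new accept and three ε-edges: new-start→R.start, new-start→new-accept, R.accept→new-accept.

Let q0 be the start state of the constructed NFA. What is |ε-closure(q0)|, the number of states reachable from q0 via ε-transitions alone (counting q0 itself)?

10

Work bottom-up. For each fragment F, track |ε-closure(F.start)| and whether F's accept lies in that closure (i.e. whether F accepts ε). A single-symbol fragment has closure size 1 and does not accept ε.
  a | b : |closure| = 1 + 1 + 1 = 3 (the new accept is not ε-reachable since no branch accepts ε)
  (a | b)* : |closure| = 1 (new start) + 3 (body) + 1 (new accept) = 5
  (a | b)*a : |closure| = 5 + (1−1) = 5 (closure spills across the concat boundary because the left factor accepts ε)
  ((a | b)*a)? : new start has ε-edges to the inner start and to the new accept, so |closure| = 2 + 5 = 7
  dc : same as the first factor's closure: |closure| = 1
  ((a | b)*a)? | dc : |closure| = 1 (new start) + (7 + 1) + 1 (new accept, since some branch ε-reaches its own accept) = 10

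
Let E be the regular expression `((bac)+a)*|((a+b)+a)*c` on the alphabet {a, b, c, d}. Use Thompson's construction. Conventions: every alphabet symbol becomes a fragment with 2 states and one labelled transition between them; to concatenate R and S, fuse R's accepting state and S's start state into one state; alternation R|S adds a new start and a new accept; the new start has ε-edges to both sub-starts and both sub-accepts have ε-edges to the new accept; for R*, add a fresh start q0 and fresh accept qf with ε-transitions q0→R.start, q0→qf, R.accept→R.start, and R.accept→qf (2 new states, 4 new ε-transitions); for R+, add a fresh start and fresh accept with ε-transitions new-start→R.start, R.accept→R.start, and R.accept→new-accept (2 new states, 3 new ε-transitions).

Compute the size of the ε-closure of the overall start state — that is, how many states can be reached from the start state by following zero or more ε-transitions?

Work bottom-up. For each fragment F, track |ε-closure(F.start)| and whether F's accept lies in that closure (i.e. whether F accepts ε). A single-symbol fragment has closure size 1 and does not accept ε.
  bac — same as the first factor's closure: |closure| = 1
  (bac)+ — new start ε-reaches only the body's start; the new accept needs a symbol first: |closure| = 1 + 1 = 2
  (bac)+a — same as the first factor's closure: |closure| = 2
  ((bac)+a)* — |closure| = 1 (new start) + 2 (body) + 1 (new accept) = 4
  a+ — |closure| = 1 + 1 = 2 (the body doesn't accept ε, so the new accept is not reached)
  a+b — |closure| equals the left operand's closure size = 2 (its accept is not ε-reachable, so the closure stops there)
  (a+b)+ — |closure| = 1 + 2 = 3 (the body doesn't accept ε, so the new accept is not reached)
  (a+b)+a — same as the first factor's closure: |closure| = 3
  ((a+b)+a)* — new start has ε-edges to the inner start and to the new accept, so |closure| = 2 + 3 = 5
  ((a+b)+a)*c — |closure| = 5 + (1−1) = 5 (closure spills across the concat boundary because the left factor accepts ε)
  ((bac)+a)*|((a+b)+a)*c — new start ε-reaches every alternative's start; at least one alternative accepts ε, so the union's new accept is reached too: |closure| = 1 + 4 + 5 + 1 = 11

11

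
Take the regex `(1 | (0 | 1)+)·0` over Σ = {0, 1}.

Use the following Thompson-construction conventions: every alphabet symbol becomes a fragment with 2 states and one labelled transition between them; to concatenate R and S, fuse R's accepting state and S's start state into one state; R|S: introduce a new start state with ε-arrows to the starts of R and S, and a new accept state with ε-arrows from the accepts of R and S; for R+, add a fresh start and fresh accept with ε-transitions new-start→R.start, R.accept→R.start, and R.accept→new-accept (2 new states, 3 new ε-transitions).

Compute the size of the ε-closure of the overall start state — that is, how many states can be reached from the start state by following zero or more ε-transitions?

6

Let C(F) = |ε-closure(F.start)| within fragment F, and note whether F accepts ε. Symbol fragments have C = 1 and do not accept ε. Then:
  0 | 1 : new start ε-reaches every alternative's start; none of them accept ε, so the new accept is not reached: |closure| = 1 + 1 + 1 = 3
  (0 | 1)+ : |closure| = 1 + 3 = 4 (the body doesn't accept ε, so the new accept is not reached)
  1 | (0 | 1)+ : |closure| = 1 + 1 + 4 = 6 (the new accept is not ε-reachable since no branch accepts ε)
  (1 | (0 | 1)+)·0 : same as the first factor's closure: |closure| = 6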